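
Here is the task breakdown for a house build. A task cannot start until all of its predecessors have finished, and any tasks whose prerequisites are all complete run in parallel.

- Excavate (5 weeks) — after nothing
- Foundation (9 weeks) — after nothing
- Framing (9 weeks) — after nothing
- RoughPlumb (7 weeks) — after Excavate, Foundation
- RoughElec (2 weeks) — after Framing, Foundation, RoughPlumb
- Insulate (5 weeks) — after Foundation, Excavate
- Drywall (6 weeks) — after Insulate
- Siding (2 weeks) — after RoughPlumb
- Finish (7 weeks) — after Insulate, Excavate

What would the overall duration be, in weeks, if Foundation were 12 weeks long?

Actual critical path: Foundation→Insulate→Finish = 9+5+7 = 21 ⇒ 21 weeks.
Foundation is on the critical path; changing it to 12 makes that path 24 weeks.
That remains the longest chain; total 24 weeks.

24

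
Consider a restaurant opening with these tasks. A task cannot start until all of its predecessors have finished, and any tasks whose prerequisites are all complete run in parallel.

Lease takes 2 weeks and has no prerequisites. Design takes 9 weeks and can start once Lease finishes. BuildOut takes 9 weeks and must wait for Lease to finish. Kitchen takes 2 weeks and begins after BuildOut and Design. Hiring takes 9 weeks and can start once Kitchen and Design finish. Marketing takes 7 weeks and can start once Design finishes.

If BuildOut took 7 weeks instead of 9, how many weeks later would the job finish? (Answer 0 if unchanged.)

The binding path is Lease→BuildOut→Kitchen→Hiring = 2+9+2+9 = 22; finish at 22 weeks.
BuildOut is on the critical path; changing it to 7 makes that path 20 weeks.
New critical path: Lease→Design→Kitchen→Hiring = 2+9+2+9 = 22 ⇒ 22 weeks.
Change in finish: 22 − 22 = +0 weeks.

0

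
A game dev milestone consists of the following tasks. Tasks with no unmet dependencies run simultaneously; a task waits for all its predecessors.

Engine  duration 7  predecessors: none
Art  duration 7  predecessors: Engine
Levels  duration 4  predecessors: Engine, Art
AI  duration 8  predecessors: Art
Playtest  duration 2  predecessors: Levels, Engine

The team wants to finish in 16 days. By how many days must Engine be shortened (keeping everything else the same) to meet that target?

6

Current finish: 22 days; target: 16.
Engine is on every critical path, so each day cut from Engine cuts the finish by one (this holds down to a finish of 16).
Need 22 − 16 = 6 days off Engine → Engine becomes 1 day, finish becomes 16.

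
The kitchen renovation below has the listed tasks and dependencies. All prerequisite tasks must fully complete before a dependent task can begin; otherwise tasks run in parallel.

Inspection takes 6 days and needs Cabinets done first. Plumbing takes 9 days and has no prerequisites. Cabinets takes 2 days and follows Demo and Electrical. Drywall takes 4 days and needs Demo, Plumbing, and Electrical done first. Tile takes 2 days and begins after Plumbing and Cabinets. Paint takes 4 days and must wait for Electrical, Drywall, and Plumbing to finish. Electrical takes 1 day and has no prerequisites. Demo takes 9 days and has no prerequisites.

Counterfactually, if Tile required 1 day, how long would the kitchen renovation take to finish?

Critical path before the change: Demo→Drywall→Paint = 9+4+4 = 17 giving 17 days.
Tile is off the critical path — its longest chain is 13 days, giving 4 of slack.
No other chain overtakes it, so the finish is 17 days.

17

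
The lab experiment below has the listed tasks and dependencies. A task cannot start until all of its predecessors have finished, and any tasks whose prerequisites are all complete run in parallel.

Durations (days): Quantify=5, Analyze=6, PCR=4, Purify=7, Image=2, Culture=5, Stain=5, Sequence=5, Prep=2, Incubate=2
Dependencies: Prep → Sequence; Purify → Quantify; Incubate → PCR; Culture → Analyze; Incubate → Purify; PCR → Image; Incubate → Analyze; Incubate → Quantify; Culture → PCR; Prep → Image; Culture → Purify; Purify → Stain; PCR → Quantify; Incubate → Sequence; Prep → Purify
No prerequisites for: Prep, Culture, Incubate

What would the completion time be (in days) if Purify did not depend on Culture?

Original critical path: Culture→Purify→Stain = 5+7+5 = 17 ⇒ 17 days.
Without Culture→Purify, Purify's earliest start moves from 5 to 2.
After: Prep→Purify→Stain = 2+7+5 = 14 → 14 days.

14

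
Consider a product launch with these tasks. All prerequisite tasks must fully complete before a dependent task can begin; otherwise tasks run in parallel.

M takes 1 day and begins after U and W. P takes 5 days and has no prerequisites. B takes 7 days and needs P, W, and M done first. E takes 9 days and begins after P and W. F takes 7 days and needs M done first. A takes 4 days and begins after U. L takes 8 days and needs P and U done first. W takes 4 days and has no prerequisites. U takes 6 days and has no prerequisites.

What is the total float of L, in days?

0

U→M→B = 6+1+7 = 14 sets the makespan at 14 days.
The longest chain containing L totals 14 days.
Slack of L = 6 − 6 = 0 days.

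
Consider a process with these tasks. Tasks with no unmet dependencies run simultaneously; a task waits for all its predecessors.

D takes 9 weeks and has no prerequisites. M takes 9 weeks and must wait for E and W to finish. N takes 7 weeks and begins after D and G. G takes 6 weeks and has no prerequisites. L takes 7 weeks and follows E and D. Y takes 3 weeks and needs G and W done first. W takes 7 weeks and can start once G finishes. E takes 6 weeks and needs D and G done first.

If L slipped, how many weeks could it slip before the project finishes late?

2

The longest chain is D→E→M = 9+6+9 = 24; overall finish 24 weeks.
L finishes as early as 22 and must finish by 24.
So L can slip 24 − 22 = 2 weeks.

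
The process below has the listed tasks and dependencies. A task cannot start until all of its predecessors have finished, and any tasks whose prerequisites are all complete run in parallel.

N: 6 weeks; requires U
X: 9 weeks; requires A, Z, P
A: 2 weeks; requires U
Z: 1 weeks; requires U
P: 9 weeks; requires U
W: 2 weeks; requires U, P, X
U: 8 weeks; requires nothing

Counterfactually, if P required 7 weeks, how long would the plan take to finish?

26

As given, the longest chain is U→P→X→W = 8+9+9+2 = 28, so the finish is 28 weeks.
Since P is critical, the -2 change carries straight to that chain (now 26 weeks).
The critical path is still U→P→X→W; finish is now 26 weeks.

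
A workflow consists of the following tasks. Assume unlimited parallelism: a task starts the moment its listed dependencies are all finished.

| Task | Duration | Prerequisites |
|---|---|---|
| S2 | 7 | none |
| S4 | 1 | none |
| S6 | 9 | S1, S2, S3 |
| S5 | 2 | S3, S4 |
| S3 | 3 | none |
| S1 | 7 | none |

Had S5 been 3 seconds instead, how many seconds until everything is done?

16

Baseline: S1→S6 = 7+9 = 16 → 16 seconds.
The longest path through S5 is only 5 seconds, so S5 has float 11.
That remains the longest chain; total 16 seconds.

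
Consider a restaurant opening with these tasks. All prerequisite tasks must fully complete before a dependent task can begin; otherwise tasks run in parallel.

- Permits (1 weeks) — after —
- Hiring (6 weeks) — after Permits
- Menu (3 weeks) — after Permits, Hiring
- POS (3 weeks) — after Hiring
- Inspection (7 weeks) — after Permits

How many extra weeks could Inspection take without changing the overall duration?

The longest chain is Permits→Hiring→Menu = 1+6+3 = 10; overall finish 10 weeks.
The longest chain containing Inspection totals 8 weeks.
Float = 10 − 8 = 2.

2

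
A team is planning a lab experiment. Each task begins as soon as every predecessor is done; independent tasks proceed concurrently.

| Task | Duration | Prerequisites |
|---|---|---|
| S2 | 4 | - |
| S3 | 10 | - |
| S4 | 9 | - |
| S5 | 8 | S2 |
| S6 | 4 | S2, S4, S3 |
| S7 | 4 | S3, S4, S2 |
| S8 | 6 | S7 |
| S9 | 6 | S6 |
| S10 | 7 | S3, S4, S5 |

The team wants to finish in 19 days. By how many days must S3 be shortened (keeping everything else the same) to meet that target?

1

Current finish: 20 days; target: 19.
S3 is on every critical path, so each day cut from S3 cuts the finish by one (this holds down to a finish of 19).
Need 20 − 19 = 1 day off S3 → S3 becomes 9 days, finish becomes 19.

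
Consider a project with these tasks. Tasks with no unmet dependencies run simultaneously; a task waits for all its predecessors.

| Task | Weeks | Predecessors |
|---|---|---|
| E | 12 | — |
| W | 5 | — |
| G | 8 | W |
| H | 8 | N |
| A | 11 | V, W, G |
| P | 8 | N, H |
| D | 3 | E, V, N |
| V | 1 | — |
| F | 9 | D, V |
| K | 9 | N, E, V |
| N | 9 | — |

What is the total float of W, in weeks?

Critical path: N→H→P = 9+8+8 = 25, so the finish is 25 weeks.
The longest chain containing W totals 24 weeks.
So W can slip 6 − 5 = 1 week.

1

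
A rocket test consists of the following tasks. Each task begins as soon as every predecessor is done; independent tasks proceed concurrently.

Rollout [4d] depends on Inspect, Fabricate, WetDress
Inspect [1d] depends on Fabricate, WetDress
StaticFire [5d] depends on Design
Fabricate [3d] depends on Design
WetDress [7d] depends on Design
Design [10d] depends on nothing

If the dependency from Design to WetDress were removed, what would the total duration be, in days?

18

Original critical path: Design→WetDress→Inspect→Rollout = 10+7+1+4 = 22 ⇒ 22 days.
Without Design→WetDress, WetDress's earliest start moves from 10 to 0.
After: Design→Fabricate→Inspect→Rollout = 10+3+1+4 = 18 → 18 days.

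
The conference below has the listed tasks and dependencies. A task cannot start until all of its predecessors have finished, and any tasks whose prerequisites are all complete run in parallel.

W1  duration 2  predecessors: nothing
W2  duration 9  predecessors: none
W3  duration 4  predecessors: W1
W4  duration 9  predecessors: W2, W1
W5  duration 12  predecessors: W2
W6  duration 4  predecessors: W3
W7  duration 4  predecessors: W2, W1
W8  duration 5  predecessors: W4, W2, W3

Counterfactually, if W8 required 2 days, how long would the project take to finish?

Critical path before the change: W2→W4→W8 = 9+9+5 = 23 giving 23 days.
W8 lies on that path, so at 2 days the path becomes 20 days.
New critical path: W2→W5 = 9+12 = 21 ⇒ 21 days.

21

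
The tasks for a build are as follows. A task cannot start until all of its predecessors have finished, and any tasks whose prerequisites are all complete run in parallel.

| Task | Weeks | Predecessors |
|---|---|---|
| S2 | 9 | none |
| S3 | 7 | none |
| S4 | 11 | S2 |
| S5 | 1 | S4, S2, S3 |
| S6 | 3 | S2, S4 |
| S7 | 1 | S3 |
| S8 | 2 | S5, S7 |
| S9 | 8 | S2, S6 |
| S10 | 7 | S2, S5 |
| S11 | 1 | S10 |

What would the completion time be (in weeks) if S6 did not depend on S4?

Original critical path: S2→S4→S6→S9 = 9+11+3+8 = 31 ⇒ 31 weeks.
Without S4→S6, S6's earliest start moves from 20 to 9.
After: S2→S4→S5→S10→S11 = 9+11+1+7+1 = 29 → 29 weeks.

29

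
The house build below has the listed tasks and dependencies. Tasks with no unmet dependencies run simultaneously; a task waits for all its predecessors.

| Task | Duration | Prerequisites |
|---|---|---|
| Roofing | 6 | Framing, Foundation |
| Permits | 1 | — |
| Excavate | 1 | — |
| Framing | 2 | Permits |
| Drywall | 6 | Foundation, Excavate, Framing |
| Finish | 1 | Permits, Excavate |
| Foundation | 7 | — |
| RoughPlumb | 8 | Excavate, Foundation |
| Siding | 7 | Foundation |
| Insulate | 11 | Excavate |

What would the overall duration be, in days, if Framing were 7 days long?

15

Actual critical path: Foundation→RoughPlumb = 7+8 = 15 ⇒ 15 days.
Framing has 6 days of float (longest path through it is 9).
That remains the longest chain; total 15 days.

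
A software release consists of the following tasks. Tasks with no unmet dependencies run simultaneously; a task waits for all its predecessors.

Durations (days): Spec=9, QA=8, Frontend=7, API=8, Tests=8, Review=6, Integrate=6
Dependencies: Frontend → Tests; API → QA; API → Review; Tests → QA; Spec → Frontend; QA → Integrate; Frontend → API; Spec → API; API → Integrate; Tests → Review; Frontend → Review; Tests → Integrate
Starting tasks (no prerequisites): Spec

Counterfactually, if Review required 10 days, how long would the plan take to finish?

38

As given, the longest chain is Spec→Frontend→API→QA→Integrate = 9+7+8+8+6 = 38, so the finish is 38 days.
Review has 8 days of float (longest path through it is 30).
That remains the longest chain; total 38 days.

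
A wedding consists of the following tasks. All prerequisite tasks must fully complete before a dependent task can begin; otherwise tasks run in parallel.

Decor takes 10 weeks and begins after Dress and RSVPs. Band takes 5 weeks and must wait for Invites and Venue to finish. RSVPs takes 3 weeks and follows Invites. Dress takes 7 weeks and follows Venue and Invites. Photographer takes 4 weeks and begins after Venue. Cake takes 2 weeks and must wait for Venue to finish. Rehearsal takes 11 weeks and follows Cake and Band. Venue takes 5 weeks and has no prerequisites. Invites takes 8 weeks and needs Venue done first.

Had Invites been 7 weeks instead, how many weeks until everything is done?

29

Actual critical path: Venue→Invites→Dress→Decor = 5+8+7+10 = 30 ⇒ 30 weeks.
Invites lies on that path, so at 7 weeks the path becomes 29 weeks.
That remains the longest chain; total 29 weeks.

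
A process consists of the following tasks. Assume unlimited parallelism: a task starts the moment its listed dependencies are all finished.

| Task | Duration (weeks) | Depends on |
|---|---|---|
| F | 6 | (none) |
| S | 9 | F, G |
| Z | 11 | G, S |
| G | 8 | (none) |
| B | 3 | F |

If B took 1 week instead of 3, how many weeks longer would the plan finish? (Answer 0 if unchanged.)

0

Baseline: G→S→Z = 8+9+11 = 28 → 28 weeks.
The longest path through B is only 9 weeks, so B has float 19.
That remains the longest chain; total 28 weeks.
Change in finish: 28 − 28 = +0 weeks.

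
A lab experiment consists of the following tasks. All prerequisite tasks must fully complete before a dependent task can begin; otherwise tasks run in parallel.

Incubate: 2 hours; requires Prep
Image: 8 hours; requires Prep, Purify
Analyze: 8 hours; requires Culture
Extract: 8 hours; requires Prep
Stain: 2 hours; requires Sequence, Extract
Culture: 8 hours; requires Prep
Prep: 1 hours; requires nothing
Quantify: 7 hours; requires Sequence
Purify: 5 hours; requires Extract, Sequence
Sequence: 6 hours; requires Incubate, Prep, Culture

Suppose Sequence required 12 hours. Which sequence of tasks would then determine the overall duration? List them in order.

As given, the longest chain is Prep→Culture→Sequence→Purify→Image = 1+8+6+5+8 = 28, so the finish is 28 hours.
Sequence lies on that path, so at 12 hours the path becomes 34 hours.
No other chain overtakes it, so the finish is 34 hours.

Prep, Culture, Sequence, Purify, Image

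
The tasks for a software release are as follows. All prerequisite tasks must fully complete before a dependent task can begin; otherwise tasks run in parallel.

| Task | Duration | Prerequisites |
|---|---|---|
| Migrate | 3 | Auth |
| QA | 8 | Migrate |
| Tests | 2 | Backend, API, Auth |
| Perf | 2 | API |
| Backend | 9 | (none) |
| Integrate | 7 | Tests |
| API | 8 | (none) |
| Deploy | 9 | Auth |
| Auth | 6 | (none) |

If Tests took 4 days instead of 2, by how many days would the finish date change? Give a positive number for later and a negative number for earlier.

Baseline: Backend→Tests→Integrate = 9+2+7 = 18 → 18 days.
Tests is on the critical path; changing it to 4 makes that path 20 days.
No other chain overtakes it, so the finish is 20 days.
Change in finish: 20 − 18 = +2 days.

2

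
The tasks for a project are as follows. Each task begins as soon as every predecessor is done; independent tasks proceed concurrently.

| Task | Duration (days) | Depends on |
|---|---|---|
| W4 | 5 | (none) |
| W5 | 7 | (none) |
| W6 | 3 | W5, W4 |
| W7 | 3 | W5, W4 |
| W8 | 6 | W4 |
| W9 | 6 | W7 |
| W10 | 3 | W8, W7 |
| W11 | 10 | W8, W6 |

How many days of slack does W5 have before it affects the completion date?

1

W4→W8→W11 = 5+6+10 = 21 sets the makespan at 21 days.
Longest path through W5: 20 days (earliest finish 7, latest finish 8).
Slack of W5 = 1 − 0 = 1 day.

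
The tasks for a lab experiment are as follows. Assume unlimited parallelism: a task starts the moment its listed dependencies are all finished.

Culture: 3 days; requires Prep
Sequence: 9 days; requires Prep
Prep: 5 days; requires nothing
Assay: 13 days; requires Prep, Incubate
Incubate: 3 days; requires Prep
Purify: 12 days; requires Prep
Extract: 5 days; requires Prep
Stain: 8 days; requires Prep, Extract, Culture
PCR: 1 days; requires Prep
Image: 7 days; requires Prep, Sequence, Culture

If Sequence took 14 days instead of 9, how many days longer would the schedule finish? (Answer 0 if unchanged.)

As given, the longest chain is Prep→Sequence→Image = 5+9+7 = 21, so the finish is 21 days.
Since Sequence is critical, the +5 change carries straight to that chain (now 26 days).
The critical path is still Prep→Sequence→Image; finish is now 26 days.
Change in finish: 26 − 21 = +5 days.

5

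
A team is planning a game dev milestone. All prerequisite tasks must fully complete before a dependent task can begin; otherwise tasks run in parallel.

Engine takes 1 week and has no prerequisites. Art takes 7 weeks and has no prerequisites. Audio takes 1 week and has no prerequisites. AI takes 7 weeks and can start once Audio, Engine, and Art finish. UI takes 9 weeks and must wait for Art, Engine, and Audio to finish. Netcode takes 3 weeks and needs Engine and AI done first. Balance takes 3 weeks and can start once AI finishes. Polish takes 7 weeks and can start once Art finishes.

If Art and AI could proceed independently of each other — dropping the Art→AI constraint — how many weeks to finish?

16

Original critical path: Art→AI→Netcode = 7+7+3 = 17 ⇒ 17 weeks.
Without Art→AI, AI's earliest start moves from 7 to 1.
The longest chain is now Art→UI = 7+9 = 16, so the game dev milestone takes 16 weeks.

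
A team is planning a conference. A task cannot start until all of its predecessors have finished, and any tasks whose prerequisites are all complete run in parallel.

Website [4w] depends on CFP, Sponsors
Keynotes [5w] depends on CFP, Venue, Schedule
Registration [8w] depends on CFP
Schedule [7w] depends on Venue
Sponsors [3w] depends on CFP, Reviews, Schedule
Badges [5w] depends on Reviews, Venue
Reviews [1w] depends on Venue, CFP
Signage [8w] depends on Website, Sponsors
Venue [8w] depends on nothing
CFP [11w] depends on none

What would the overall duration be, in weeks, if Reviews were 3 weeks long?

30

Critical path before the change: Venue→Schedule→Sponsors→Website→Signage = 8+7+3+4+8 = 30 giving 30 weeks.
Reviews is off the critical path — its longest chain is 27 weeks, giving 3 of slack.
That remains the longest chain; total 30 weeks.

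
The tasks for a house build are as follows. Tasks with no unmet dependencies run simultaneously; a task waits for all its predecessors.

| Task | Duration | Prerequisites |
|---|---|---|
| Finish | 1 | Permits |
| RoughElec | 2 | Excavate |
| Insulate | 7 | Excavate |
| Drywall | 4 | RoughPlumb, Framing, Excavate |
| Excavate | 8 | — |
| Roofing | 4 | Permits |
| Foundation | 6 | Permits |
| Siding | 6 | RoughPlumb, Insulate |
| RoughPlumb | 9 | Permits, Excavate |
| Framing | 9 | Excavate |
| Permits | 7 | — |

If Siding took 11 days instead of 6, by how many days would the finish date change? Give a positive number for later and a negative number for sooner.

The binding path is Excavate→RoughPlumb→Siding = 8+9+6 = 23; finish at 23 days.
Since Siding is critical, the +5 change carries straight to that chain (now 28 days).
That remains the longest chain; total 28 days.
Change in finish: 28 − 23 = +5 days.

5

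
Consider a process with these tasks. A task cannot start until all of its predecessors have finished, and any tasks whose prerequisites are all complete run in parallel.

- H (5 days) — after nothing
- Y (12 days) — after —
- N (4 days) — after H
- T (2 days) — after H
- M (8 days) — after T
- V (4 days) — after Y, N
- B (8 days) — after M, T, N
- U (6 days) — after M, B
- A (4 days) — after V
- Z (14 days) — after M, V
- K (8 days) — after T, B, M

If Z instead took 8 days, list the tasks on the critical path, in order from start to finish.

H, T, M, B, K

Actual critical path: H→T→M→B→K = 5+2+8+8+8 = 31 ⇒ 31 days.
Z is off the critical path — its longest chain is 30 days, giving 1 of slack.
No other chain overtakes it, so the finish is 31 days.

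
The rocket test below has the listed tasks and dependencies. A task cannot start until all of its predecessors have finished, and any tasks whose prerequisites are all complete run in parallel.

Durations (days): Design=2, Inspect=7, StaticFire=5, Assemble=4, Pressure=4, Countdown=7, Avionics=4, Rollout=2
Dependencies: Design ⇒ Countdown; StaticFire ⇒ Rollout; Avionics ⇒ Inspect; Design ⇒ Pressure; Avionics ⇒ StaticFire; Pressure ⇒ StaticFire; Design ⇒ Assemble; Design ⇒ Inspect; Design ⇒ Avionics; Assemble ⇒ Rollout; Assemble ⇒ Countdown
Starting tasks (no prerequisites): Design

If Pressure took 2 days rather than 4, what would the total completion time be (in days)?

Actual critical path: Design→Pressure→StaticFire→Rollout = 2+4+5+2 = 13 ⇒ 13 days.
Pressure lies on that path, so at 2 days the path becomes 11 days.
New critical path: Design→Avionics→StaticFire→Rollout = 2+4+5+2 = 13 ⇒ 13 days.

13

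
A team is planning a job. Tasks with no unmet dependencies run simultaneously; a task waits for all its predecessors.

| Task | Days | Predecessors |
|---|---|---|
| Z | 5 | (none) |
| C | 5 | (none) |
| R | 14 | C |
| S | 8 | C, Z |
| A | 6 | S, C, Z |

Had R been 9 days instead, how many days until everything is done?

The binding path is C→R = 5+14 = 19; finish at 19 days.
R lies on that path, so at 9 days the path becomes 14 days.
The binding chain switches to Z→S→A = 5+8+6 = 19; finish 19 days.

19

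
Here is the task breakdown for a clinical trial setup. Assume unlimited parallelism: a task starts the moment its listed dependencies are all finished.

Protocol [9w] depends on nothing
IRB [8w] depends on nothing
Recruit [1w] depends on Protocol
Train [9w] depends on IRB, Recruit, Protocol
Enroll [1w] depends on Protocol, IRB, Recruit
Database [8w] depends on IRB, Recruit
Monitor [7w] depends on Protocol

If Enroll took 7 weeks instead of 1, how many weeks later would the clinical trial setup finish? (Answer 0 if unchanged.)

Baseline: Protocol→Recruit→Train = 9+1+9 = 19 → 19 weeks.
Enroll is off the critical path — its longest chain is 11 weeks, giving 8 of slack.
No other chain overtakes it, so the finish is 19 weeks.
Change in finish: 19 − 19 = +0 weeks.

0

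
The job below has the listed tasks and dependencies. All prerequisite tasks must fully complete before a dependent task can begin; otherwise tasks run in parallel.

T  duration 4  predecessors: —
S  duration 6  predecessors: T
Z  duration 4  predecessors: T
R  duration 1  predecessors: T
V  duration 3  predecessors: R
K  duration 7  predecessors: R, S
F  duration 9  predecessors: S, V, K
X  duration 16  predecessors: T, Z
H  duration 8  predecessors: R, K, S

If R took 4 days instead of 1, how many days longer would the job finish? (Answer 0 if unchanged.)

As given, the longest chain is T→S→K→F = 4+6+7+9 = 26, so the finish is 26 days.
The longest path through R is only 21 days, so R has float 5.
The critical path is still T→S→K→F; finish is now 26 days.
Change in finish: 26 − 26 = +0 days.

0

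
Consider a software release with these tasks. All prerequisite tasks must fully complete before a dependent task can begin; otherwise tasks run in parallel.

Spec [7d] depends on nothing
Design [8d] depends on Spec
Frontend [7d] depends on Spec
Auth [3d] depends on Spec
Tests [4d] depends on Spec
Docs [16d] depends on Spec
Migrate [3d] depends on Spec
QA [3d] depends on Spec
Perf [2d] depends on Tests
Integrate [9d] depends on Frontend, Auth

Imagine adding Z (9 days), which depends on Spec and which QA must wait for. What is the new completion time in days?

23

Originally the project takes 23 days.
With Z inserted, QA now waits for max(Spec, Z).
New critical path: Spec→Frontend→Integrate = 7+7+9 = 23 ⇒ 23 days.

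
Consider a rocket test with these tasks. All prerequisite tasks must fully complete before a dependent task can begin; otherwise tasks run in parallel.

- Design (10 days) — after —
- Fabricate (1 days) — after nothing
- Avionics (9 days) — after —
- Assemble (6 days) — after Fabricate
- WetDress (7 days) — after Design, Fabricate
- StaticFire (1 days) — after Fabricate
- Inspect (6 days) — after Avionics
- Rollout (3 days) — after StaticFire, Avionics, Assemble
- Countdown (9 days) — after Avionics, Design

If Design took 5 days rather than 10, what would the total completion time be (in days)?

18

Actual critical path: Design→Countdown = 10+9 = 19 ⇒ 19 days.
Design is on the critical path; changing it to 5 makes that path 14 days.
The binding chain switches to Avionics→Countdown = 9+9 = 18; finish 18 days.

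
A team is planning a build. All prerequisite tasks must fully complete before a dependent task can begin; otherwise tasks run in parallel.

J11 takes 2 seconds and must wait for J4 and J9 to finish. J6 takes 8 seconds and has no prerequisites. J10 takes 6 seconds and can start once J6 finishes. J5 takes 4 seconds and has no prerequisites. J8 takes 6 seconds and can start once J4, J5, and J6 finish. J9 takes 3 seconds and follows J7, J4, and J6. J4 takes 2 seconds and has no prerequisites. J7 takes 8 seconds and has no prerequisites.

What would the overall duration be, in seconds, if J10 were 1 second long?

14

As given, the longest chain is J6→J10 = 8+6 = 14, so the finish is 14 seconds.
Since J10 is critical, the -5 change carries straight to that chain (now 9 seconds).
Now J6→J8 = 8+6 = 14 is longest, so the finish becomes 14 seconds.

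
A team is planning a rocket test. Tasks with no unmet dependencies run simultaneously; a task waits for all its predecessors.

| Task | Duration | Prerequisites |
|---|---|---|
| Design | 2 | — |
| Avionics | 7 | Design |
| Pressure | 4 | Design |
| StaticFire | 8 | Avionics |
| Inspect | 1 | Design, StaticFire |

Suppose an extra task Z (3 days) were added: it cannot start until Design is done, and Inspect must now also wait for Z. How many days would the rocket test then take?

Originally the rocket test takes 18 days.
With Z inserted, Inspect now waits for max(Design, StaticFire, Z).
New critical path: Design→Avionics→StaticFire→Inspect = 2+7+8+1 = 18 ⇒ 18 days.

18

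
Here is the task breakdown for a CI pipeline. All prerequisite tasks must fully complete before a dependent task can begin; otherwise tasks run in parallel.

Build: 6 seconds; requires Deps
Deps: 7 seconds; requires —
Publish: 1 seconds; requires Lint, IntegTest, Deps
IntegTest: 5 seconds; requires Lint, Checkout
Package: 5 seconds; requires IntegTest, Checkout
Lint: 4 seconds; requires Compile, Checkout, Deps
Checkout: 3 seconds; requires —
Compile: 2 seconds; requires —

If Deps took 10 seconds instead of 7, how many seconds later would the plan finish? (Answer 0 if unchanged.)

3

The binding path is Deps→Lint→IntegTest→Package = 7+4+5+5 = 21; finish at 21 seconds.
Deps lies on that path, so at 10 seconds the path becomes 24 seconds.
No other chain overtakes it, so the finish is 24 seconds.
Change in finish: 24 − 21 = +3 seconds.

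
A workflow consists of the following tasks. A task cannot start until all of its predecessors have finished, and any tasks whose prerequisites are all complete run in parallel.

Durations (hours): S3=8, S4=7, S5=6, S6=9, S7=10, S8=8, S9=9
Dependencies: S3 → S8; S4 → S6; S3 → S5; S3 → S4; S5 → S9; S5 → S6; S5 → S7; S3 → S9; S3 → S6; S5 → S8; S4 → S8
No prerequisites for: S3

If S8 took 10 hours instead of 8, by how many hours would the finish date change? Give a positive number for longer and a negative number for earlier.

1

Actual critical path: S3→S4→S6 = 8+7+9 = 24 ⇒ 24 hours.
S8 has 1 hour of float (longest path through it is 23).
Now S3→S4→S8 = 8+7+10 = 25 is longest, so the finish becomes 25 hours.
Change in finish: 25 − 24 = +1 hours.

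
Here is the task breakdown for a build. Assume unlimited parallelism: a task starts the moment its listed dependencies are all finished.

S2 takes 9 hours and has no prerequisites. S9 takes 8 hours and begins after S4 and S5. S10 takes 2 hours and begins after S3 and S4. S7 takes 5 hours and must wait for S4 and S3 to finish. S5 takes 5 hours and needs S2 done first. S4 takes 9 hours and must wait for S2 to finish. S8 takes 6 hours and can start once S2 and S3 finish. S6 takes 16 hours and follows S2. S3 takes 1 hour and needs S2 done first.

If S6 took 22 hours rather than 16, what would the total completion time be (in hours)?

31

Actual critical path: S2→S4→S9 = 9+9+8 = 26 ⇒ 26 hours.
The longest path through S6 is only 25 hours, so S6 has float 1.
Now S2→S6 = 9+22 = 31 is longest, so the finish becomes 31 hours.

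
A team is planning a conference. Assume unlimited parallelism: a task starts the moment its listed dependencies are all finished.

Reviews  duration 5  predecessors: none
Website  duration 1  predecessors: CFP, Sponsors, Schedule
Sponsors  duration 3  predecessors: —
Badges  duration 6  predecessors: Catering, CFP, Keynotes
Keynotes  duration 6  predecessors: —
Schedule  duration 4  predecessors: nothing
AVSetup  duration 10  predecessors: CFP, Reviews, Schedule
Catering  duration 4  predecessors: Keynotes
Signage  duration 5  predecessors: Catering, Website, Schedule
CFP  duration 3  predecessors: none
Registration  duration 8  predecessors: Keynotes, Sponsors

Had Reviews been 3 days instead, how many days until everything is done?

16

The binding path is Keynotes→Catering→Badges = 6+4+6 = 16; finish at 16 days.
Reviews is off the critical path — its longest chain is 15 days, giving 1 of slack.
No other chain overtakes it, so the finish is 16 days.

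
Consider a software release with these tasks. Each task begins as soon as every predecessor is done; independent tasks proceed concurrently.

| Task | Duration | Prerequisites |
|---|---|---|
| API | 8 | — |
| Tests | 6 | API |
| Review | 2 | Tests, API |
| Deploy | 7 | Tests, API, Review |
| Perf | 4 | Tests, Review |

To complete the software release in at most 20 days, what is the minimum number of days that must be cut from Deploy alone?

Current finish: 23 days; target: 20.
Deploy is on every critical path, so each day cut from Deploy cuts the finish by one (this holds down to a finish of 20).
Need 23 − 20 = 3 days off Deploy → Deploy becomes 4 days, finish becomes 20.

3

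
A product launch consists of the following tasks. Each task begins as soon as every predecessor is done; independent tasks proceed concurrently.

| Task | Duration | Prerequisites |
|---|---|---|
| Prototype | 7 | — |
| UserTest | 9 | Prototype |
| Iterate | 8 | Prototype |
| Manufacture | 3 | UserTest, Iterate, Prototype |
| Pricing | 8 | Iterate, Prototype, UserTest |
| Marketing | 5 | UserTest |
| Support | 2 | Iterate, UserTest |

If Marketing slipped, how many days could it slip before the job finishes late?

3

The longest chain is Prototype→UserTest→Pricing = 7+9+8 = 24; overall finish 24 days.
Marketing finishes as early as 21 and must finish by 24.
Slack of Marketing = 19 − 16 = 3 days.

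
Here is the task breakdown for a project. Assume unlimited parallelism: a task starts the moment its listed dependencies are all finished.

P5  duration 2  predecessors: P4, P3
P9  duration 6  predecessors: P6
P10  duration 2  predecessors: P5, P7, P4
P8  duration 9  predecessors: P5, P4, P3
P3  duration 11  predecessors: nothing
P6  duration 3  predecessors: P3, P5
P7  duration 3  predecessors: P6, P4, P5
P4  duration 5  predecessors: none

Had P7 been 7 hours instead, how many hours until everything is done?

Critical path before the change: P3→P5→P6→P9 = 11+2+3+6 = 22 giving 22 hours.
P7 is off the critical path — its longest chain is 21 hours, giving 1 of slack.
Now P3→P5→P6→P7→P10 = 11+2+3+7+2 = 25 is longest, so the finish becomes 25 hours.

25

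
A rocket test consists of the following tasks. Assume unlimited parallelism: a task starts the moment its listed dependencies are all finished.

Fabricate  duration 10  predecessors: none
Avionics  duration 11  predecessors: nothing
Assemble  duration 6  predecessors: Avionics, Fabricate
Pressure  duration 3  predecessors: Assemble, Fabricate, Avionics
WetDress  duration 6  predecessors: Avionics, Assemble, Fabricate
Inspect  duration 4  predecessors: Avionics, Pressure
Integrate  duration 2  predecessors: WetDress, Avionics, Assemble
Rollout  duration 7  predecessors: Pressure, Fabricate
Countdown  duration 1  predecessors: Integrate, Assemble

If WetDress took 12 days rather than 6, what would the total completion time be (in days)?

Actual critical path: Avionics→Assemble→Pressure→Rollout = 11+6+3+7 = 27 ⇒ 27 days.
WetDress has 1 day of float (longest path through it is 26).
The binding chain switches to Avionics→Assemble→WetDress→Integrate→Countdown = 11+6+12+2+1 = 32; finish 32 days.

32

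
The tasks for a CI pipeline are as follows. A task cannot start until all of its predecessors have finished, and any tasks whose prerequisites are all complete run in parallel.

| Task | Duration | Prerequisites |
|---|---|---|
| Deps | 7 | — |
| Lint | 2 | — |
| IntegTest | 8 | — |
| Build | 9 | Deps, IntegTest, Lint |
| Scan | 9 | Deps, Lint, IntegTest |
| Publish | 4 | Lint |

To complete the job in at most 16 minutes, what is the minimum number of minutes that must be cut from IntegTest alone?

Current finish: 17 minutes; target: 16.
IntegTest is on every critical path, so each minute cut from IntegTest cuts the finish by one (this holds down to a finish of 16).
Need 17 − 16 = 1 minute off IntegTest → IntegTest becomes 7 minutes, finish becomes 16.

1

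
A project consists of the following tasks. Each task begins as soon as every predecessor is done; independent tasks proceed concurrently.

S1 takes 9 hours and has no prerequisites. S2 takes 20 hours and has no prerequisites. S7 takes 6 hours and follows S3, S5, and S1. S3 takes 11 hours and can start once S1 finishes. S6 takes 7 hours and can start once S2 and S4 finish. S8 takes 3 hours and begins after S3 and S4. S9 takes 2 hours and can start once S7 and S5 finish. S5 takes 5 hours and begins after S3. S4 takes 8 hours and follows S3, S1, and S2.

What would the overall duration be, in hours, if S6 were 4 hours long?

As given, the longest chain is S1→S3→S4→S6 = 9+11+8+7 = 35, so the finish is 35 hours.
Since S6 is critical, the -3 change carries straight to that chain (now 32 hours).
Now S1→S3→S5→S7→S9 = 9+11+5+6+2 = 33 is longest, so the finish becomes 33 hours.

33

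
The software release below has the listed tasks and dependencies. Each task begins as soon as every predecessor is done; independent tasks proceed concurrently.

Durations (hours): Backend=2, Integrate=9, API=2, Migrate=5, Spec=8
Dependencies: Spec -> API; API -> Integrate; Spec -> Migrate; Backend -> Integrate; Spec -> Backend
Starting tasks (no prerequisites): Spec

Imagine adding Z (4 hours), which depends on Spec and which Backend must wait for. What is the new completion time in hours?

23

Originally the schedule takes 19 hours.
With Z inserted, Backend now waits for max(Spec, Z).
New critical path: Spec→Z→Backend→Integrate = 8+4+2+9 = 23 ⇒ 23 hours.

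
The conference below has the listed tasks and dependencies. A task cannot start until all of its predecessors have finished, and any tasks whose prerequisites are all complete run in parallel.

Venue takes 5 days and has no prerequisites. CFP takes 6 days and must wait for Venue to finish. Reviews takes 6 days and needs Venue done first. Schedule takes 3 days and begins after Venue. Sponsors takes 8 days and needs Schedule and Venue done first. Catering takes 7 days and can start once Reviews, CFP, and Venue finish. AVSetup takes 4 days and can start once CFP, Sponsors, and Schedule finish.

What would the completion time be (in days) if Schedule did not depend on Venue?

Original critical path: Venue→Schedule→Sponsors→AVSetup = 5+3+8+4 = 20 ⇒ 20 days.
Without Venue→Schedule, Schedule's earliest start moves from 5 to 0.
The longest chain is now Venue→CFP→Catering = 5+6+7 = 18, so the job takes 18 days.

18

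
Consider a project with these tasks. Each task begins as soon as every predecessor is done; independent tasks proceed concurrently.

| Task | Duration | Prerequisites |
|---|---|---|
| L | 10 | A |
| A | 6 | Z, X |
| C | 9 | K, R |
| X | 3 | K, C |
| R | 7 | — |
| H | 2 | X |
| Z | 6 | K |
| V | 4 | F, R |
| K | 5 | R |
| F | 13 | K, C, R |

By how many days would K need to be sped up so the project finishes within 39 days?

Current finish: 40 days; target: 39.
K is on every critical path, so each day cut from K cuts the finish by one (this holds down to a finish of 36).
Need 40 − 39 = 1 day off K → K becomes 4 days, finish becomes 39.

1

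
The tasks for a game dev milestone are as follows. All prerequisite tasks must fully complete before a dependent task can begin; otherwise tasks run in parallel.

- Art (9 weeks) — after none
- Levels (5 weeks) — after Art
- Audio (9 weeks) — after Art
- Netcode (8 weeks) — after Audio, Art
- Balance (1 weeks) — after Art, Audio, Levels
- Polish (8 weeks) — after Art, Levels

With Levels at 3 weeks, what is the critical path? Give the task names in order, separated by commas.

Art, Audio, Netcode

Critical path before the change: Art→Audio→Netcode = 9+9+8 = 26 giving 26 weeks.
Levels has 4 weeks of float (longest path through it is 22).
That remains the longest chain; total 26 weeks.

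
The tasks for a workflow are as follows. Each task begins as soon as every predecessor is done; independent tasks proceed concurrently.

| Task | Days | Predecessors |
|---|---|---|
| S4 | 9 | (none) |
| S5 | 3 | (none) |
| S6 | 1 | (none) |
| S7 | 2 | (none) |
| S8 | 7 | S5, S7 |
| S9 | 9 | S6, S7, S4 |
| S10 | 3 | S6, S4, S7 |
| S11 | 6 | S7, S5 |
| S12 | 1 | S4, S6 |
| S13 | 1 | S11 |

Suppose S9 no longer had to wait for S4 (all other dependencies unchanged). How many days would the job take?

12

Original critical path: S4→S9 = 9+9 = 18 ⇒ 18 days.
Without S4→S9, S9's earliest start moves from 9 to 2.
After: S4→S10 = 9+3 = 12 → 12 days.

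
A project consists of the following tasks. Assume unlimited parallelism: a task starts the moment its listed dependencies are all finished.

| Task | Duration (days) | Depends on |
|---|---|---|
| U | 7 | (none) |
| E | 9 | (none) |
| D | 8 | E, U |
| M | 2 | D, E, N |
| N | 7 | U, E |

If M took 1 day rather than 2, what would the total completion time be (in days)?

The binding path is E→D→M = 9+8+2 = 19; finish at 19 days.
M is on the critical path; changing it to 1 makes that path 18 days.
That remains the longest chain; total 18 days.

18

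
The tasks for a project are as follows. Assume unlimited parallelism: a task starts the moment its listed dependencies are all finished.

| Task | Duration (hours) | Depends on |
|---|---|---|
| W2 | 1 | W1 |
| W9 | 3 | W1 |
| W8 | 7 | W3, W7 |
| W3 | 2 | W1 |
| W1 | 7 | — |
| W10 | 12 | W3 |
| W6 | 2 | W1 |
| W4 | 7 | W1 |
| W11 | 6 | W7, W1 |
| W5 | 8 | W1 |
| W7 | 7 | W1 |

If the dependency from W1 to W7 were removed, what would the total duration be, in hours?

Original critical path: W1→W3→W10 = 7+2+12 = 21 ⇒ 21 hours.
Without W1→W7, W7's earliest start moves from 7 to 0.
New critical path: W1→W3→W10 = 7+2+12 = 21 ⇒ 21 hours.

21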